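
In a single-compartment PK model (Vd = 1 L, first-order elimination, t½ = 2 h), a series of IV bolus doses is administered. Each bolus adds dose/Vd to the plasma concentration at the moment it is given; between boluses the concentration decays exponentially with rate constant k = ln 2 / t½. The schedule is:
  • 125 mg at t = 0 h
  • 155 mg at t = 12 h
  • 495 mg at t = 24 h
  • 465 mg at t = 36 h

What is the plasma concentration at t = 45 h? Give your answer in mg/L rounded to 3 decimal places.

k = ln 2 / 2 = 0.34657 per h
Dose 1 (125 mg at t=0 h): 125·exp(−0.34657·45) = 0.000 mg/L
Dose 2 (155 mg at t=12 h): 155·exp(−0.34657·33) = 0.002 mg/L
Dose 3 (495 mg at t=24 h): 495·exp(−0.34657·21) = 0.342 mg/L
Dose 4 (465 mg at t=36 h): 465·exp(−0.34657·9) = 20.550 mg/L
C(45) = 0.000 + 0.002 + 0.342 + 20.550 = 20.894 mg/L

20.894 mg/L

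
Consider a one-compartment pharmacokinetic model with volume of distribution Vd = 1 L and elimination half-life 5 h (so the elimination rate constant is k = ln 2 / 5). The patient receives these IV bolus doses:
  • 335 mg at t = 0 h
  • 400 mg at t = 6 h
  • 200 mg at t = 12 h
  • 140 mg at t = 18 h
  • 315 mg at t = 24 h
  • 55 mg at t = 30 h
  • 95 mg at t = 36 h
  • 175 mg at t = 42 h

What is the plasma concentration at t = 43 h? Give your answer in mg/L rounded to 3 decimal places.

230.358 mg/L

k = ln 2 / 5 = 0.13863 per h
Dose 1 (335 mg at t=0 h): 335·exp(−0.13863·43) = 0.863 mg/L
Dose 2 (400 mg at t=6 h): 400·exp(−0.13863·37) = 2.368 mg/L
Dose 3 (200 mg at t=12 h): 200·exp(−0.13863·31) = 2.720 mg/L
Dose 4 (140 mg at t=18 h): 140·exp(−0.13863·25) = 4.375 mg/L
Dose 5 (315 mg at t=24 h): 315·exp(−0.13863·19) = 22.615 mg/L
Dose 6 (55 mg at t=30 h): 55·exp(−0.13863·13) = 9.072 mg/L
Dose 7 (95 mg at t=36 h): 95·exp(−0.13863·7) = 35.998 mg/L
Dose 8 (175 mg at t=42 h): 175·exp(−0.13863·1) = 152.346 mg/L
C(43) = 0.863 + 2.368 + 2.720 + 4.375 + 22.615 + 9.072 + 35.998 + 152.346 = 230.358 mg/L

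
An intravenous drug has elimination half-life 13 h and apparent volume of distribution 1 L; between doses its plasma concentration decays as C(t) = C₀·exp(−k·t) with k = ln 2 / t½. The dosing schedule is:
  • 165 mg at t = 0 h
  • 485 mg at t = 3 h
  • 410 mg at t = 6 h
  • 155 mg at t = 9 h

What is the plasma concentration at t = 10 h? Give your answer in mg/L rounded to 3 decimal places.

908.940 mg/L

k = ln 2 / 13 = 0.05332 per h
Dose 1 (165 mg at t=0 h): 165·exp(−0.05332·10) = 96.810 mg/L
Dose 2 (485 mg at t=3 h): 485·exp(−0.05332·7) = 333.925 mg/L
Dose 3 (410 mg at t=6 h): 410·exp(−0.05332·4) = 331.253 mg/L
Dose 4 (155 mg at t=9 h): 155·exp(−0.05332·1) = 146.952 mg/L
C(10) = 96.810 + 333.925 + 331.253 + 146.952 = 908.940 mg/L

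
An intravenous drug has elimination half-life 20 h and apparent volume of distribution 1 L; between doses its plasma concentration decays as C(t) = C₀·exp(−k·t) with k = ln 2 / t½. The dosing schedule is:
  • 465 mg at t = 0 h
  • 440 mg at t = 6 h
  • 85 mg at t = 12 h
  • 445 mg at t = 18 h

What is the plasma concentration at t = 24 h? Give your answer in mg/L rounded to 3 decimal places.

855.725 mg/L

k = ln 2 / 20 = 0.03466 per h
Dose 1 (465 mg at t=0 h): 465·exp(−0.03466·24) = 202.403 mg/L
Dose 2 (440 mg at t=6 h): 440·exp(−0.03466·18) = 235.790 mg/L
Dose 3 (85 mg at t=12 h): 85·exp(−0.03466·12) = 56.079 mg/L
Dose 4 (445 mg at t=18 h): 445·exp(−0.03466·6) = 361.452 mg/L
C(24) = 202.403 + 235.790 + 56.079 + 361.452 = 855.725 mg/L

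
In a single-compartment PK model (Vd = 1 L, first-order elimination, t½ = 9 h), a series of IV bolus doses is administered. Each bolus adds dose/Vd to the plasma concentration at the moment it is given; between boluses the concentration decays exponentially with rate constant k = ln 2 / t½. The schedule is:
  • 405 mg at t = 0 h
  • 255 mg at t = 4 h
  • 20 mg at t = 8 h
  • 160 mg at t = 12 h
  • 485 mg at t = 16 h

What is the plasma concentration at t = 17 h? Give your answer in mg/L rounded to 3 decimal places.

k = ln 2 / 9 = 0.07702 per h
Dose 1 (405 mg at t=0 h): 405·exp(−0.07702·17) = 109.356 mg/L
Dose 2 (255 mg at t=4 h): 255·exp(−0.07702·13) = 93.696 mg/L
Dose 3 (20 mg at t=8 h): 20·exp(−0.07702·9) = 10.000 mg/L
Dose 4 (160 mg at t=12 h): 160·exp(−0.07702·5) = 108.863 mg/L
Dose 5 (485 mg at t=16 h): 485·exp(−0.07702·1) = 449.049 mg/L
C(17) = 109.356 + 93.696 + 10.000 + 108.863 + 449.049 = 770.964 mg/L

770.964 mg/L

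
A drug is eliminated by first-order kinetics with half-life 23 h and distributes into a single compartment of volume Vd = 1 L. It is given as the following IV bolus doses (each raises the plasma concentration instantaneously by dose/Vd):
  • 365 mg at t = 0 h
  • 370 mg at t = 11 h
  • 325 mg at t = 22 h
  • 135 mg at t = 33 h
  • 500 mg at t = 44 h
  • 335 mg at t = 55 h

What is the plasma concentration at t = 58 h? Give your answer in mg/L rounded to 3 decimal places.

960.626 mg/L

k = ln 2 / 23 = 0.03014 per h
Dose 1 (365 mg at t=0 h): 365·exp(−0.03014·58) = 63.559 mg/L
Dose 2 (370 mg at t=11 h): 370·exp(−0.03014·47) = 89.754 mg/L
Dose 3 (325 mg at t=22 h): 325·exp(−0.03014·36) = 109.826 mg/L
Dose 4 (135 mg at t=33 h): 135·exp(−0.03014·25) = 63.552 mg/L
Dose 5 (500 mg at t=44 h): 500·exp(−0.03014·14) = 327.895 mg/L
Dose 6 (335 mg at t=55 h): 335·exp(−0.03014·3) = 306.041 mg/L
C(58) = 63.559 + 89.754 + 109.826 + 63.552 + 327.895 + 306.041 = 960.626 mg/L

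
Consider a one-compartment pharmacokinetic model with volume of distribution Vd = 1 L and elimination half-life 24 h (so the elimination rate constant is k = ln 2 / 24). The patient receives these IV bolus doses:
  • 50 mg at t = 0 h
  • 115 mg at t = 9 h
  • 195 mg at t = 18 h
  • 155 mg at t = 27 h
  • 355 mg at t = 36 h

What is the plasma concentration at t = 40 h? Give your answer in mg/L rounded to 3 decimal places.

k = ln 2 / 24 = 0.02888 per h
Dose 1 (50 mg at t=0 h): 50·exp(−0.02888·40) = 15.749 mg/L
Dose 2 (115 mg at t=9 h): 115·exp(−0.02888·31) = 46.975 mg/L
Dose 3 (195 mg at t=18 h): 195·exp(−0.02888·22) = 103.298 mg/L
Dose 4 (155 mg at t=27 h): 155·exp(−0.02888·13) = 106.481 mg/L
Dose 5 (355 mg at t=36 h): 355·exp(−0.02888·4) = 316.269 mg/L
C(40) = 15.749 + 46.975 + 103.298 + 106.481 + 316.269 = 588.772 mg/L

588.772 mg/L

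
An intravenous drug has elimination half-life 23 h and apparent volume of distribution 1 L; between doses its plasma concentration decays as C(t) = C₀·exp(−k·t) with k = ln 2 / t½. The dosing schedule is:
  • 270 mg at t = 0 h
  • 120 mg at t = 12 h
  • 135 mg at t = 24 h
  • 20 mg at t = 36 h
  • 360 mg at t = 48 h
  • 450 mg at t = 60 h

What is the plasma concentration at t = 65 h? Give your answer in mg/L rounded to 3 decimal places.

k = ln 2 / 23 = 0.03014 per h
Dose 1 (270 mg at t=0 h): 270·exp(−0.03014·65) = 38.074 mg/L
Dose 2 (120 mg at t=12 h): 120·exp(−0.03014·53) = 24.294 mg/L
Dose 3 (135 mg at t=24 h): 135·exp(−0.03014·41) = 39.239 mg/L
Dose 4 (20 mg at t=36 h): 20·exp(−0.03014·29) = 8.346 mg/L
Dose 5 (360 mg at t=48 h): 360·exp(−0.03014·17) = 215.676 mg/L
Dose 6 (450 mg at t=60 h): 450·exp(−0.03014·5) = 387.054 mg/L
C(65) = 38.074 + 24.294 + 39.239 + 8.346 + 215.676 + 387.054 = 712.683 mg/L

712.683 mg/L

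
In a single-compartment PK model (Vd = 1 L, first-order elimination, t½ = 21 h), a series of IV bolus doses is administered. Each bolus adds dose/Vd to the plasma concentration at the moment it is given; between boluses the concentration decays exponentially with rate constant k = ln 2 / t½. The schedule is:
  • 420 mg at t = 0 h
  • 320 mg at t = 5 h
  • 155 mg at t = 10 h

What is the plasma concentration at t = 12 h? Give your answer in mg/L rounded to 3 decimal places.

681.721 mg/L

k = ln 2 / 21 = 0.03301 per h
Dose 1 (420 mg at t=0 h): 420·exp(−0.03301·12) = 282.639 mg/L
Dose 2 (320 mg at t=5 h): 320·exp(−0.03301·7) = 253.984 mg/L
Dose 3 (155 mg at t=10 h): 155·exp(−0.03301·2) = 145.098 mg/L
C(12) = 282.639 + 253.984 + 145.098 = 681.721 mg/L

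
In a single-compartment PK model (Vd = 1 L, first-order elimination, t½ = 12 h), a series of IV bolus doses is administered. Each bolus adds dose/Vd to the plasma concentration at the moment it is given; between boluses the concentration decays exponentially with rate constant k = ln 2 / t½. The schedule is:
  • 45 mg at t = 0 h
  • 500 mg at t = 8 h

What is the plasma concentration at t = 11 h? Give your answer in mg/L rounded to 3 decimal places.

k = ln 2 / 12 = 0.05776 per h
Dose 1 (45 mg at t=0 h): 45·exp(−0.05776·11) = 23.838 mg/L
Dose 2 (500 mg at t=8 h): 500·exp(−0.05776·3) = 420.448 mg/L
C(11) = 23.838 + 420.448 = 444.286 mg/L

444.286 mg/L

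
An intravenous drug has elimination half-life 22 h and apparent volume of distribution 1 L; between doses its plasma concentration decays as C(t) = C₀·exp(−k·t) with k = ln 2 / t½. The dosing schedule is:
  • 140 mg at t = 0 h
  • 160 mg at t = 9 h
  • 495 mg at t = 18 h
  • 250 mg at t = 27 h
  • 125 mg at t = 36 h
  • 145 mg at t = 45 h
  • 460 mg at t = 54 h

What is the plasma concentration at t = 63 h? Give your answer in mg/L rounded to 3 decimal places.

k = ln 2 / 22 = 0.03151 per h
Dose 1 (140 mg at t=0 h): 140·exp(−0.03151·63) = 19.235 mg/L
Dose 2 (160 mg at t=9 h): 160·exp(−0.03151·54) = 29.190 mg/L
Dose 3 (495 mg at t=18 h): 495·exp(−0.03151·45) = 119.912 mg/L
Dose 4 (250 mg at t=27 h): 250·exp(−0.03151·36) = 80.417 mg/L
Dose 5 (125 mg at t=36 h): 125·exp(−0.03151·27) = 53.391 mg/L
Dose 6 (145 mg at t=45 h): 145·exp(−0.03151·18) = 82.238 mg/L
Dose 7 (460 mg at t=54 h): 460·exp(−0.03151·9) = 346.425 mg/L
C(63) = 19.235 + 29.190 + 119.912 + 80.417 + 53.391 + 82.238 + 346.425 = 730.806 mg/L

730.806 mg/L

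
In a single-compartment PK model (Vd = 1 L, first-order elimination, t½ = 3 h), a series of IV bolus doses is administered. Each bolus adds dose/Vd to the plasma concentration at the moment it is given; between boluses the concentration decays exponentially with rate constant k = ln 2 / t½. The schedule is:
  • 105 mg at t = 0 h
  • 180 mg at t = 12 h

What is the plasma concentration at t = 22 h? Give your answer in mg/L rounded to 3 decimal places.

k = ln 2 / 3 = 0.23105 per h
Dose 1 (105 mg at t=0 h): 105·exp(−0.23105·22) = 0.651 mg/L
Dose 2 (180 mg at t=12 h): 180·exp(−0.23105·10) = 17.858 mg/L
C(22) = 0.651 + 17.858 = 18.509 mg/L

18.509 mg/L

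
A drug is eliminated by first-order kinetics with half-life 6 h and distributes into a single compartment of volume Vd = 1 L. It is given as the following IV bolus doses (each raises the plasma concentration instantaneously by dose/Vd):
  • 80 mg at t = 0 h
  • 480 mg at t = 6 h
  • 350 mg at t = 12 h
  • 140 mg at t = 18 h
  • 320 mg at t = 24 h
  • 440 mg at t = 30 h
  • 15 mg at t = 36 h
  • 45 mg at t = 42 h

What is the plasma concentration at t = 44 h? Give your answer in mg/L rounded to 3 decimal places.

182.799 mg/L

k = ln 2 / 6 = 0.11552 per h
Dose 1 (80 mg at t=0 h): 80·exp(−0.11552·44) = 0.496 mg/L
Dose 2 (480 mg at t=6 h): 480·exp(−0.11552·38) = 5.953 mg/L
Dose 3 (350 mg at t=12 h): 350·exp(−0.11552·32) = 8.681 mg/L
Dose 4 (140 mg at t=18 h): 140·exp(−0.11552·26) = 6.945 mg/L
Dose 5 (320 mg at t=24 h): 320·exp(−0.11552·20) = 31.748 mg/L
Dose 6 (440 mg at t=30 h): 440·exp(−0.11552·14) = 87.307 mg/L
Dose 7 (15 mg at t=36 h): 15·exp(−0.11552·8) = 5.953 mg/L
Dose 8 (45 mg at t=42 h): 45·exp(−0.11552·2) = 35.717 mg/L
C(44) = 0.496 + 5.953 + 8.681 + 6.945 + 31.748 + 87.307 + 5.953 + 35.717 = 182.799 mg/L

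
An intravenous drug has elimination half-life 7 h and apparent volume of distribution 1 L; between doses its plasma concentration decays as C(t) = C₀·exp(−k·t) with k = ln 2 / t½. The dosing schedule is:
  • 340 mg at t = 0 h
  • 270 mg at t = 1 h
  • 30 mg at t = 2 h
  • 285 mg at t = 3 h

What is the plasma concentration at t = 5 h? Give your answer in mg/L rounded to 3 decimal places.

k = ln 2 / 7 = 0.09902 per h
Dose 1 (340 mg at t=0 h): 340·exp(−0.09902·5) = 207.232 mg/L
Dose 2 (270 mg at t=1 h): 270·exp(−0.09902·4) = 181.697 mg/L
Dose 3 (30 mg at t=2 h): 30·exp(−0.09902·3) = 22.290 mg/L
Dose 4 (285 mg at t=3 h): 285·exp(−0.09902·2) = 233.796 mg/L
C(5) = 207.232 + 181.697 + 22.290 + 233.796 = 645.014 mg/L

645.014 mg/L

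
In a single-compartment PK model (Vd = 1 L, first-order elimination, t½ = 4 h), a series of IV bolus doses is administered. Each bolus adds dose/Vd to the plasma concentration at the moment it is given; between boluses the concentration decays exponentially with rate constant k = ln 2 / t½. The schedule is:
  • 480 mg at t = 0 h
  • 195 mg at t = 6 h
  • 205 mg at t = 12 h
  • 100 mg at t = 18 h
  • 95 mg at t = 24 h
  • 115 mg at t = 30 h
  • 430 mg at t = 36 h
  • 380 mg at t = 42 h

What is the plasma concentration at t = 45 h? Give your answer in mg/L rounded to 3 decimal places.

k = ln 2 / 4 = 0.17329 per h
Dose 1 (480 mg at t=0 h): 480·exp(−0.17329·45) = 0.197 mg/L
Dose 2 (195 mg at t=6 h): 195·exp(−0.17329·39) = 0.226 mg/L
Dose 3 (205 mg at t=12 h): 205·exp(−0.17329·33) = 0.673 mg/L
Dose 4 (100 mg at t=18 h): 100·exp(−0.17329·27) = 0.929 mg/L
Dose 5 (95 mg at t=24 h): 95·exp(−0.17329·21) = 2.496 mg/L
Dose 6 (115 mg at t=30 h): 115·exp(−0.17329·15) = 8.547 mg/L
Dose 7 (430 mg at t=36 h): 430·exp(−0.17329·9) = 90.396 mg/L
Dose 8 (380 mg at t=42 h): 380·exp(−0.17329·3) = 225.949 mg/L
C(45) = 0.197 + 0.226 + 0.673 + 0.929 + 2.496 + 8.547 + 90.396 + 225.949 = 329.416 mg/L

329.416 mg/L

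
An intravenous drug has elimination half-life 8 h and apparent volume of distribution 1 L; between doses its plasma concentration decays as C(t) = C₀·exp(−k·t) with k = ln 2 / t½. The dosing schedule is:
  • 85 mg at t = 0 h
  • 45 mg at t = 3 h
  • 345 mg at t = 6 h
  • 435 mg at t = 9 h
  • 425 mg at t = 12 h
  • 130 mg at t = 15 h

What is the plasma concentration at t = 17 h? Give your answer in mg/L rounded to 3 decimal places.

768.276 mg/L

k = ln 2 / 8 = 0.08664 per h
Dose 1 (85 mg at t=0 h): 85·exp(−0.08664·17) = 19.486 mg/L
Dose 2 (45 mg at t=3 h): 45·exp(−0.08664·14) = 13.379 mg/L
Dose 3 (345 mg at t=6 h): 345·exp(−0.08664·11) = 133.016 mg/L
Dose 4 (435 mg at t=9 h): 435·exp(−0.08664·8) = 217.500 mg/L
Dose 5 (425 mg at t=12 h): 425·exp(−0.08664·5) = 275.578 mg/L
Dose 6 (130 mg at t=15 h): 130·exp(−0.08664·2) = 109.317 mg/L
C(17) = 19.486 + 13.379 + 133.016 + 217.500 + 275.578 + 109.317 = 768.276 mg/L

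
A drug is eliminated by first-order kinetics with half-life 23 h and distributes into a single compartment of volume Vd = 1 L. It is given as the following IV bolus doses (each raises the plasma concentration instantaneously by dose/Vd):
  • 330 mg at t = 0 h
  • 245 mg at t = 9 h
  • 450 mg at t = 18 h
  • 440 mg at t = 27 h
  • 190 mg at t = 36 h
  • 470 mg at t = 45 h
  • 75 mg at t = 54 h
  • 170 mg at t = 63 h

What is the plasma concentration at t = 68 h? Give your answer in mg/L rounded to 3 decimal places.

k = ln 2 / 23 = 0.03014 per h
Dose 1 (330 mg at t=0 h): 330·exp(−0.03014·68) = 42.512 mg/L
Dose 2 (245 mg at t=9 h): 245·exp(−0.03014·59) = 41.396 mg/L
Dose 3 (450 mg at t=18 h): 450·exp(−0.03014·50) = 99.724 mg/L
Dose 4 (440 mg at t=27 h): 440·exp(−0.03014·41) = 127.889 mg/L
Dose 5 (190 mg at t=36 h): 190·exp(−0.03014·32) = 72.432 mg/L
Dose 6 (470 mg at t=45 h): 470·exp(−0.03014·23) = 235.000 mg/L
Dose 7 (75 mg at t=54 h): 75·exp(−0.03014·14) = 49.184 mg/L
Dose 8 (170 mg at t=63 h): 170·exp(−0.03014·5) = 146.220 mg/L
C(68) = 42.512 + 41.396 + 99.724 + 127.889 + 72.432 + 235.000 + 49.184 + 146.220 = 814.358 mg/L

814.358 mg/L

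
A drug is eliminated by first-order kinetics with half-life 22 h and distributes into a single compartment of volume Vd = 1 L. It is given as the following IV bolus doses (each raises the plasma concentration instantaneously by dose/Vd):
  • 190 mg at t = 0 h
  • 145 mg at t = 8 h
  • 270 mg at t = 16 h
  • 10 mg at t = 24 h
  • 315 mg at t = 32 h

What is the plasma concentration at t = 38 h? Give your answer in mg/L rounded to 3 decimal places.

k = ln 2 / 22 = 0.03151 per h
Dose 1 (190 mg at t=0 h): 190·exp(−0.03151·38) = 57.384 mg/L
Dose 2 (145 mg at t=8 h): 145·exp(−0.03151·30) = 56.347 mg/L
Dose 3 (270 mg at t=16 h): 270·exp(−0.03151·22) = 135.000 mg/L
Dose 4 (10 mg at t=24 h): 10·exp(−0.03151·14) = 6.433 mg/L
Dose 5 (315 mg at t=32 h): 315·exp(−0.03151·6) = 260.742 mg/L
C(38) = 57.384 + 56.347 + 135.000 + 6.433 + 260.742 = 515.907 mg/L

515.907 mg/L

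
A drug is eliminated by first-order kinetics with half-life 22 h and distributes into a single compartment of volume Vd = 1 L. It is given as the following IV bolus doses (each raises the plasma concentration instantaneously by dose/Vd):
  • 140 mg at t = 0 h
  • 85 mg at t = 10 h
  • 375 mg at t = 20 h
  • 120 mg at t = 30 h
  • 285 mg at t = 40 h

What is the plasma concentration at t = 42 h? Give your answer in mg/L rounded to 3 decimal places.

k = ln 2 / 22 = 0.03151 per h
Dose 1 (140 mg at t=0 h): 140·exp(−0.03151·42) = 37.276 mg/L
Dose 2 (85 mg at t=10 h): 85·exp(−0.03151·32) = 31.014 mg/L
Dose 3 (375 mg at t=20 h): 375·exp(−0.03151·22) = 187.500 mg/L
Dose 4 (120 mg at t=30 h): 120·exp(−0.03151·12) = 82.221 mg/L
Dose 5 (285 mg at t=40 h): 285·exp(−0.03151·2) = 267.595 mg/L
C(42) = 37.276 + 31.014 + 187.500 + 82.221 + 267.595 = 605.607 mg/L

605.607 mg/L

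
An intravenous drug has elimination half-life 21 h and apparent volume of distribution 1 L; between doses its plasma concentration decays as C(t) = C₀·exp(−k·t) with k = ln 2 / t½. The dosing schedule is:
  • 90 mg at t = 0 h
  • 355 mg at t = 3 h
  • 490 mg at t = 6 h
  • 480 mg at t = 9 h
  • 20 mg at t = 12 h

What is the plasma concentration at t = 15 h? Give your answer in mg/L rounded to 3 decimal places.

k = ln 2 / 21 = 0.03301 per h
Dose 1 (90 mg at t=0 h): 90·exp(−0.03301·15) = 54.856 mg/L
Dose 2 (355 mg at t=3 h): 355·exp(−0.03301·12) = 238.897 mg/L
Dose 3 (490 mg at t=6 h): 490·exp(−0.03301·9) = 364.069 mg/L
Dose 4 (480 mg at t=9 h): 480·exp(−0.03301·6) = 393.761 mg/L
Dose 5 (20 mg at t=12 h): 20·exp(−0.03301·3) = 18.114 mg/L
C(15) = 54.856 + 238.897 + 364.069 + 393.761 + 18.114 = 1069.697 mg/L

1069.697 mg/L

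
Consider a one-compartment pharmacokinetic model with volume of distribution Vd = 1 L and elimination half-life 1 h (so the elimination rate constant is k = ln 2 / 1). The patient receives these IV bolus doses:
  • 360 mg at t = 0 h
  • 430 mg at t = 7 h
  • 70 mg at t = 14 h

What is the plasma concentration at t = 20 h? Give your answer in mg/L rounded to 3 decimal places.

1.147 mg/L

k = ln 2 / 1 = 0.69315 per h
Dose 1 (360 mg at t=0 h): 360·exp(−0.69315·20) = 0.000 mg/L
Dose 2 (430 mg at t=7 h): 430·exp(−0.69315·13) = 0.052 mg/L
Dose 3 (70 mg at t=14 h): 70·exp(−0.69315·6) = 1.094 mg/L
C(20) = 0.000 + 0.052 + 1.094 = 1.147 mg/L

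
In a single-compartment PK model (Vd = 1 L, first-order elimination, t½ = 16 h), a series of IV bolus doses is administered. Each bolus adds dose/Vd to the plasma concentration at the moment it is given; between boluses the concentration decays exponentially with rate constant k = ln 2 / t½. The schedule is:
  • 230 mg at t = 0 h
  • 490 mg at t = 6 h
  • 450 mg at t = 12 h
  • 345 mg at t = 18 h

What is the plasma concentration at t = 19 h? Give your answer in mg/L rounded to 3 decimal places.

1042.647 mg/L

k = ln 2 / 16 = 0.04332 per h
Dose 1 (230 mg at t=0 h): 230·exp(−0.04332·19) = 100.984 mg/L
Dose 2 (490 mg at t=6 h): 490·exp(−0.04332·13) = 279.003 mg/L
Dose 3 (450 mg at t=12 h): 450·exp(−0.04332·7) = 332.286 mg/L
Dose 4 (345 mg at t=18 h): 345·exp(−0.04332·1) = 330.373 mg/L
C(19) = 100.984 + 279.003 + 332.286 + 330.373 = 1042.647 mg/L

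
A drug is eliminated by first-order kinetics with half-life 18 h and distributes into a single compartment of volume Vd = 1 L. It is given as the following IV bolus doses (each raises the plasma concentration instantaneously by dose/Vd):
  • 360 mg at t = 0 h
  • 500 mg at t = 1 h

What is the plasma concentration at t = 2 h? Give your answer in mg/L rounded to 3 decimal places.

k = ln 2 / 18 = 0.03851 per h
Dose 1 (360 mg at t=0 h): 360·exp(−0.03851·2) = 333.315 mg/L
Dose 2 (500 mg at t=1 h): 500·exp(−0.03851·1) = 481.112 mg/L
C(2) = 333.315 + 481.112 = 814.427 mg/L

814.427 mg/L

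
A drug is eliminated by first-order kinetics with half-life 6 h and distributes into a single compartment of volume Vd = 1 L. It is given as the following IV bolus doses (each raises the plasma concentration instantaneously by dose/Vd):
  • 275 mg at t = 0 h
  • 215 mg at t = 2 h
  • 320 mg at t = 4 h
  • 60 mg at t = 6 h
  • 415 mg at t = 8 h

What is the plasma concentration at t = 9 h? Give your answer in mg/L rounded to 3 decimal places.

784.742 mg/L

k = ln 2 / 6 = 0.11552 per h
Dose 1 (275 mg at t=0 h): 275·exp(−0.11552·9) = 97.227 mg/L
Dose 2 (215 mg at t=2 h): 215·exp(−0.11552·7) = 95.772 mg/L
Dose 3 (320 mg at t=4 h): 320·exp(−0.11552·5) = 179.594 mg/L
Dose 4 (60 mg at t=6 h): 60·exp(−0.11552·3) = 42.426 mg/L
Dose 5 (415 mg at t=8 h): 415·exp(−0.11552·1) = 369.723 mg/L
C(9) = 97.227 + 95.772 + 179.594 + 42.426 + 369.723 = 784.742 mg/L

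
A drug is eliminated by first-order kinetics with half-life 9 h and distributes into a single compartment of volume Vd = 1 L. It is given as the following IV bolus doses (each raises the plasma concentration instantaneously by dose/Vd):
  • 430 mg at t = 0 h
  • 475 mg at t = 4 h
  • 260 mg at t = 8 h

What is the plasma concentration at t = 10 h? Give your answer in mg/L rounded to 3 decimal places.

k = ln 2 / 9 = 0.07702 per h
Dose 1 (430 mg at t=0 h): 430·exp(−0.07702·10) = 199.063 mg/L
Dose 2 (475 mg at t=4 h): 475·exp(−0.07702·6) = 299.231 mg/L
Dose 3 (260 mg at t=8 h): 260·exp(−0.07702·2) = 222.883 mg/L
C(10) = 199.063 + 299.231 + 222.883 = 721.178 mg/L

721.178 mg/L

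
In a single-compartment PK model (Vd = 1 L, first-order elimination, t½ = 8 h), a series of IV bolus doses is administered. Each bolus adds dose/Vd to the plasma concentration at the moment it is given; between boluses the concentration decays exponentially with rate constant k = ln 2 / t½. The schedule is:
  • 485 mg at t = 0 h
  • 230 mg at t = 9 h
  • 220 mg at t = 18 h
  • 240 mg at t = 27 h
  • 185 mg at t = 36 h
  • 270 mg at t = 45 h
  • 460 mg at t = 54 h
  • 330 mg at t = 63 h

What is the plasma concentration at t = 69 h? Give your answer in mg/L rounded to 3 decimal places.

k = ln 2 / 8 = 0.08664 per h
Dose 1 (485 mg at t=0 h): 485·exp(−0.08664·69) = 1.228 mg/L
Dose 2 (230 mg at t=9 h): 230·exp(−0.08664·60) = 1.271 mg/L
Dose 3 (220 mg at t=18 h): 220·exp(−0.08664·51) = 2.651 mg/L
Dose 4 (240 mg at t=27 h): 240·exp(−0.08664·42) = 6.307 mg/L
Dose 5 (185 mg at t=36 h): 185·exp(−0.08664·33) = 10.603 mg/L
Dose 6 (270 mg at t=45 h): 270·exp(−0.08664·24) = 33.750 mg/L
Dose 7 (460 mg at t=54 h): 460·exp(−0.08664·15) = 125.408 mg/L
Dose 8 (330 mg at t=63 h): 330·exp(−0.08664·6) = 196.219 mg/L
C(69) = 1.228 + 1.271 + 2.651 + 6.307 + 10.603 + 33.750 + 125.408 + 196.219 = 377.437 mg/L

377.437 mg/L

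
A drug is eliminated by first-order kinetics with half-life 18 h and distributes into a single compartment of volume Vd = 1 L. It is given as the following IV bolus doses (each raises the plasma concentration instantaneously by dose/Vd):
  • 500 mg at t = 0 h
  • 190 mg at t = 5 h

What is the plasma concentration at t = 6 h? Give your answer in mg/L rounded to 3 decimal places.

579.673 mg/L

k = ln 2 / 18 = 0.03851 per h
Dose 1 (500 mg at t=0 h): 500·exp(−0.03851·6) = 396.850 mg/L
Dose 2 (190 mg at t=5 h): 190·exp(−0.03851·1) = 182.823 mg/L
C(6) = 396.850 + 182.823 = 579.673 mg/L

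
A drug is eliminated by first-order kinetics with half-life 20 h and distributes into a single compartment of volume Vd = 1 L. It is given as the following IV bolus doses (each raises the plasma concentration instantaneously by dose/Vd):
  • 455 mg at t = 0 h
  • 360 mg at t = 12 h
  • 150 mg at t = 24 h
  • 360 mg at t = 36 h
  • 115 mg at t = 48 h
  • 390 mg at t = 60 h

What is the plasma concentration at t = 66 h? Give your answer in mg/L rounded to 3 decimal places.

642.272 mg/L

k = ln 2 / 20 = 0.03466 per h
Dose 1 (455 mg at t=0 h): 455·exp(−0.03466·66) = 46.197 mg/L
Dose 2 (360 mg at t=12 h): 360·exp(−0.03466·54) = 55.401 mg/L
Dose 3 (150 mg at t=24 h): 150·exp(−0.03466·42) = 34.989 mg/L
Dose 4 (360 mg at t=36 h): 360·exp(−0.03466·30) = 127.279 mg/L
Dose 5 (115 mg at t=48 h): 115·exp(−0.03466·18) = 61.627 mg/L
Dose 6 (390 mg at t=60 h): 390·exp(−0.03466·6) = 316.778 mg/L
C(66) = 46.197 + 55.401 + 34.989 + 127.279 + 61.627 + 316.778 = 642.272 mg/L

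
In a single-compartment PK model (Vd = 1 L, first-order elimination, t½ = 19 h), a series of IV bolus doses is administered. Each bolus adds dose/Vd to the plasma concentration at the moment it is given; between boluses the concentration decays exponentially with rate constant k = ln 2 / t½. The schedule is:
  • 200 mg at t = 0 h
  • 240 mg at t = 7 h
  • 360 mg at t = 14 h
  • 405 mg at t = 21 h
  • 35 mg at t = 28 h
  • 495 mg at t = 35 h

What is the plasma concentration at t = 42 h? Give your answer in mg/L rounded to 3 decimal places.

k = ln 2 / 19 = 0.03648 per h
Dose 1 (200 mg at t=0 h): 200·exp(−0.03648·42) = 43.211 mg/L
Dose 2 (240 mg at t=7 h): 240·exp(−0.03648·35) = 66.939 mg/L
Dose 3 (360 mg at t=14 h): 360·exp(−0.03648·28) = 129.622 mg/L
Dose 4 (405 mg at t=21 h): 405·exp(−0.03648·21) = 188.251 mg/L
Dose 5 (35 mg at t=28 h): 35·exp(−0.03648·14) = 21.002 mg/L
Dose 6 (495 mg at t=35 h): 495·exp(−0.03648·7) = 383.442 mg/L
C(42) = 43.211 + 66.939 + 129.622 + 188.251 + 21.002 + 383.442 = 832.467 mg/L

832.467 mg/L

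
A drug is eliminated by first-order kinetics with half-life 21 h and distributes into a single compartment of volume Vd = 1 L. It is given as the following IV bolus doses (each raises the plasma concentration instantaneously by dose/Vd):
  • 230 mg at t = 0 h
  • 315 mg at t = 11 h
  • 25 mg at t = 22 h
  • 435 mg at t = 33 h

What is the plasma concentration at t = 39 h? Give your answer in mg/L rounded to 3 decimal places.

559.603 mg/L

k = ln 2 / 21 = 0.03301 per h
Dose 1 (230 mg at t=0 h): 230·exp(−0.03301·39) = 63.485 mg/L
Dose 2 (315 mg at t=11 h): 315·exp(−0.03301·28) = 125.008 mg/L
Dose 3 (25 mg at t=22 h): 25·exp(−0.03301·17) = 14.264 mg/L
Dose 4 (435 mg at t=33 h): 435·exp(−0.03301·6) = 356.846 mg/L
C(39) = 63.485 + 125.008 + 14.264 + 356.846 = 559.603 mg/L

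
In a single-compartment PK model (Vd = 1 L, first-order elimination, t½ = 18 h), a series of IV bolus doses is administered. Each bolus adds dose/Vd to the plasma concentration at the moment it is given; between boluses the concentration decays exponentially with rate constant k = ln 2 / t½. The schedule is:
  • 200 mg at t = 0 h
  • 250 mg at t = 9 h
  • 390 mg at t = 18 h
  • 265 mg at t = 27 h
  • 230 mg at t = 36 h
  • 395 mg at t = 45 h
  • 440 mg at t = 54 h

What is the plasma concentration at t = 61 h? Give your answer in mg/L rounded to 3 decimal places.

k = ln 2 / 18 = 0.03851 per h
Dose 1 (200 mg at t=0 h): 200·exp(−0.03851·61) = 19.093 mg/L
Dose 2 (250 mg at t=9 h): 250·exp(−0.03851·52) = 33.752 mg/L
Dose 3 (390 mg at t=18 h): 390·exp(−0.03851·43) = 74.462 mg/L
Dose 4 (265 mg at t=27 h): 265·exp(−0.03851·34) = 71.554 mg/L
Dose 5 (230 mg at t=36 h): 230·exp(−0.03851·25) = 87.828 mg/L
Dose 6 (395 mg at t=45 h): 395·exp(−0.03851·16) = 213.312 mg/L
Dose 7 (440 mg at t=54 h): 440·exp(−0.03851·7) = 336.036 mg/L
C(61) = 19.093 + 33.752 + 74.462 + 71.554 + 87.828 + 213.312 + 336.036 = 836.036 mg/L

836.036 mg/L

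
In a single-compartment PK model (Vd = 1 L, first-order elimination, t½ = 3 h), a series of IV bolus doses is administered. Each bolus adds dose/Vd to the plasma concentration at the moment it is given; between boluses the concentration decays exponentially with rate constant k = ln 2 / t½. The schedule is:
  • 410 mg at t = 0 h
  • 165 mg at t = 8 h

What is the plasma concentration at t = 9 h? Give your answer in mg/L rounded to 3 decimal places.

k = ln 2 / 3 = 0.23105 per h
Dose 1 (410 mg at t=0 h): 410·exp(−0.23105·9) = 51.250 mg/L
Dose 2 (165 mg at t=8 h): 165·exp(−0.23105·1) = 130.961 mg/L
C(9) = 51.250 + 130.961 = 182.211 mg/L

182.211 mg/L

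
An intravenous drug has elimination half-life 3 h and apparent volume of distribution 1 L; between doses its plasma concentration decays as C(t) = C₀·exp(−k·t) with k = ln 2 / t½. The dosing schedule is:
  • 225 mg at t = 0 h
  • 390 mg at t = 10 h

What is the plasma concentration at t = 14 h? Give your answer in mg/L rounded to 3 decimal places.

163.630 mg/L

k = ln 2 / 3 = 0.23105 per h
Dose 1 (225 mg at t=0 h): 225·exp(−0.23105·14) = 8.859 mg/L
Dose 2 (390 mg at t=10 h): 390·exp(−0.23105·4) = 154.772 mg/L
C(14) = 8.859 + 154.772 = 163.630 mg/L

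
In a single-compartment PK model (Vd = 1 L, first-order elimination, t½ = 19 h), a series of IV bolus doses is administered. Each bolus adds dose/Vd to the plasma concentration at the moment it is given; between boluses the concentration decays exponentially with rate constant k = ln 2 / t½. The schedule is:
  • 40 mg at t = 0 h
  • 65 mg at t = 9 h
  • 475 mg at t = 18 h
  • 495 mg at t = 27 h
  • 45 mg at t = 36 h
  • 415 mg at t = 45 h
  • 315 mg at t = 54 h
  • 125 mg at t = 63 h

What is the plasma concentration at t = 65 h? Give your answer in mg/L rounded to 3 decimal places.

764.197 mg/L

k = ln 2 / 19 = 0.03648 per h
Dose 1 (40 mg at t=0 h): 40·exp(−0.03648·65) = 3.734 mg/L
Dose 2 (65 mg at t=9 h): 65·exp(−0.03648·56) = 8.427 mg/L
Dose 3 (475 mg at t=18 h): 475·exp(−0.03648·47) = 85.515 mg/L
Dose 4 (495 mg at t=27 h): 495·exp(−0.03648·38) = 123.750 mg/L
Dose 5 (45 mg at t=36 h): 45·exp(−0.03648·29) = 15.622 mg/L
Dose 6 (415 mg at t=45 h): 415·exp(−0.03648·20) = 200.067 mg/L
Dose 7 (315 mg at t=54 h): 315·exp(−0.03648·11) = 210.877 mg/L
Dose 8 (125 mg at t=63 h): 125·exp(−0.03648·2) = 116.204 mg/L
C(65) = 3.734 + 8.427 + 85.515 + 123.750 + 15.622 + 200.067 + 210.877 + 116.204 = 764.197 mg/L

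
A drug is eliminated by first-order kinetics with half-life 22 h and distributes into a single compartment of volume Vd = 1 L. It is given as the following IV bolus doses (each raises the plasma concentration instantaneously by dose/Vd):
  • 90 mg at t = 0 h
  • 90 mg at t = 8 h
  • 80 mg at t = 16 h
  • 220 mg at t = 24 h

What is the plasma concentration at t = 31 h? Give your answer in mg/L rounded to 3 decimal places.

k = ln 2 / 22 = 0.03151 per h
Dose 1 (90 mg at t=0 h): 90·exp(−0.03151·31) = 33.889 mg/L
Dose 2 (90 mg at t=8 h): 90·exp(−0.03151·23) = 43.604 mg/L
Dose 3 (80 mg at t=16 h): 80·exp(−0.03151·15) = 49.870 mg/L
Dose 4 (220 mg at t=24 h): 220·exp(−0.03151·7) = 176.458 mg/L
C(31) = 33.889 + 43.604 + 49.870 + 176.458 = 303.822 mg/L

303.822 mg/L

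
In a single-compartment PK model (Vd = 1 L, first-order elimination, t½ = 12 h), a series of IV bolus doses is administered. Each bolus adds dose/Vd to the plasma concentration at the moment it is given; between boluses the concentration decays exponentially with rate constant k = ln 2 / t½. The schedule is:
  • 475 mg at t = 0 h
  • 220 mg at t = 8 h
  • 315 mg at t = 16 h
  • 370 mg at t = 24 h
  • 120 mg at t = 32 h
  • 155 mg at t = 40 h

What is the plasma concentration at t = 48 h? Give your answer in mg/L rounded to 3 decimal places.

k = ln 2 / 12 = 0.05776 per h
Dose 1 (475 mg at t=0 h): 475·exp(−0.05776·48) = 29.688 mg/L
Dose 2 (220 mg at t=8 h): 220·exp(−0.05776·40) = 21.827 mg/L
Dose 3 (315 mg at t=16 h): 315·exp(−0.05776·32) = 49.609 mg/L
Dose 4 (370 mg at t=24 h): 370·exp(−0.05776·24) = 92.500 mg/L
Dose 5 (120 mg at t=32 h): 120·exp(−0.05776·16) = 47.622 mg/L
Dose 6 (155 mg at t=40 h): 155·exp(−0.05776·8) = 97.644 mg/L
C(48) = 29.688 + 21.827 + 49.609 + 92.500 + 47.622 + 97.644 = 338.890 mg/L

338.890 mg/L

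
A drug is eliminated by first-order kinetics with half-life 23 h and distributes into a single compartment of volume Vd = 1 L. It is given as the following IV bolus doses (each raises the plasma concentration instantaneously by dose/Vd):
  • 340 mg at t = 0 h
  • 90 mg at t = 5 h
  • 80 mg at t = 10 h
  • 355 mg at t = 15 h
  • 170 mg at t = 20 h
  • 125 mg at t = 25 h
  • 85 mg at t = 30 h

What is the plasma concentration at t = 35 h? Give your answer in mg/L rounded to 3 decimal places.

660.568 mg/L

k = ln 2 / 23 = 0.03014 per h
Dose 1 (340 mg at t=0 h): 340·exp(−0.03014·35) = 118.410 mg/L
Dose 2 (90 mg at t=5 h): 90·exp(−0.03014·30) = 36.441 mg/L
Dose 3 (80 mg at t=10 h): 80·exp(−0.03014·25) = 37.660 mg/L
Dose 4 (355 mg at t=15 h): 355·exp(−0.03014·20) = 194.296 mg/L
Dose 5 (170 mg at t=20 h): 170·exp(−0.03014·15) = 108.175 mg/L
Dose 6 (125 mg at t=25 h): 125·exp(−0.03014·10) = 92.476 mg/L
Dose 7 (85 mg at t=30 h): 85·exp(−0.03014·5) = 73.110 mg/L
C(35) = 118.410 + 36.441 + 37.660 + 194.296 + 108.175 + 92.476 + 73.110 = 660.568 mg/L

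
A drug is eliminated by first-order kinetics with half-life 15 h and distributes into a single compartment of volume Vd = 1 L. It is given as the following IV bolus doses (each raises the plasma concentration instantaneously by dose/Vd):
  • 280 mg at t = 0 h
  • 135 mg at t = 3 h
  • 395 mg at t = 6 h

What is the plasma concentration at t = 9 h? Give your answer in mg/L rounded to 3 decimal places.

630.909 mg/L

k = ln 2 / 15 = 0.04621 per h
Dose 1 (280 mg at t=0 h): 280·exp(−0.04621·9) = 184.731 mg/L
Dose 2 (135 mg at t=3 h): 135·exp(−0.04621·6) = 102.311 mg/L
Dose 3 (395 mg at t=6 h): 395·exp(−0.04621·3) = 343.867 mg/L
C(9) = 184.731 + 102.311 + 343.867 = 630.909 mg/L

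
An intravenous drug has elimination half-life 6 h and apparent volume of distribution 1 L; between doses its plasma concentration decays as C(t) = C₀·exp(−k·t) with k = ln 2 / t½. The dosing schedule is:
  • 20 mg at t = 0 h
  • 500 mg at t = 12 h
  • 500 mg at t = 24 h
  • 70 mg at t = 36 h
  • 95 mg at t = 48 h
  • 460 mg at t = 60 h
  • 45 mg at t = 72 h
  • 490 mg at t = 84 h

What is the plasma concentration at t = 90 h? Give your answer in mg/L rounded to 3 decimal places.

k = ln 2 / 6 = 0.11552 per h
Dose 1 (20 mg at t=0 h): 20·exp(−0.11552·90) = 0.001 mg/L
Dose 2 (500 mg at t=12 h): 500·exp(−0.11552·78) = 0.061 mg/L
Dose 3 (500 mg at t=24 h): 500·exp(−0.11552·66) = 0.244 mg/L
Dose 4 (70 mg at t=36 h): 70·exp(−0.11552·54) = 0.137 mg/L
Dose 5 (95 mg at t=48 h): 95·exp(−0.11552·42) = 0.742 mg/L
Dose 6 (460 mg at t=60 h): 460·exp(−0.11552·30) = 14.375 mg/L
Dose 7 (45 mg at t=72 h): 45·exp(−0.11552·18) = 5.625 mg/L
Dose 8 (490 mg at t=84 h): 490·exp(−0.11552·6) = 245.000 mg/L
C(90) = 0.001 + 0.061 + 0.244 + 0.137 + 0.742 + 14.375 + 5.625 + 245.000 = 266.185 mg/L

266.185 mg/L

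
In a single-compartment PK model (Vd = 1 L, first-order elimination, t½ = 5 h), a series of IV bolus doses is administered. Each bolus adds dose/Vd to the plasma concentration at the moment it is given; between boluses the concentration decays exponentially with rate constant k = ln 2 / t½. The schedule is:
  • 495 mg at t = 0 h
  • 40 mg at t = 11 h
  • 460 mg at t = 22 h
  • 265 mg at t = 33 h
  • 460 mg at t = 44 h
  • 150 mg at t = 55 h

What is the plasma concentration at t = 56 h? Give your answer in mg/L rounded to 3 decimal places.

233.080 mg/L

k = ln 2 / 5 = 0.13863 per h
Dose 1 (495 mg at t=0 h): 495·exp(−0.13863·56) = 0.210 mg/L
Dose 2 (40 mg at t=11 h): 40·exp(−0.13863·45) = 0.078 mg/L
Dose 3 (460 mg at t=22 h): 460·exp(−0.13863·34) = 4.128 mg/L
Dose 4 (265 mg at t=33 h): 265·exp(−0.13863·23) = 10.927 mg/L
Dose 5 (460 mg at t=44 h): 460·exp(−0.13863·12) = 87.154 mg/L
Dose 6 (150 mg at t=55 h): 150·exp(−0.13863·1) = 130.583 mg/L
C(56) = 0.210 + 0.078 + 4.128 + 10.927 + 87.154 + 130.583 = 233.080 mg/L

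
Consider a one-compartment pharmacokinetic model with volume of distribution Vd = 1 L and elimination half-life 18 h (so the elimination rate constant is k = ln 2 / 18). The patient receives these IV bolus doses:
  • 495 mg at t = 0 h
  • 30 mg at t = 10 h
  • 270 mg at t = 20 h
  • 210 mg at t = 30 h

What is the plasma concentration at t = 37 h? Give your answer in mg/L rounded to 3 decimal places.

430.362 mg/L

k = ln 2 / 18 = 0.03851 per h
Dose 1 (495 mg at t=0 h): 495·exp(−0.03851·37) = 119.075 mg/L
Dose 2 (30 mg at t=10 h): 30·exp(−0.03851·27) = 10.607 mg/L
Dose 3 (270 mg at t=20 h): 270·exp(−0.03851·17) = 140.300 mg/L
Dose 4 (210 mg at t=30 h): 210·exp(−0.03851·7) = 160.381 mg/L
C(37) = 119.075 + 10.607 + 140.300 + 160.381 = 430.362 mg/L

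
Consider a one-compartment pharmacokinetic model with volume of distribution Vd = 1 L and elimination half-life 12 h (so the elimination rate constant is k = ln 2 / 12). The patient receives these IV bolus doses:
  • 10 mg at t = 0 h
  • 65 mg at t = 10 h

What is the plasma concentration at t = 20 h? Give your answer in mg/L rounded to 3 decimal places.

k = ln 2 / 12 = 0.05776 per h
Dose 1 (10 mg at t=0 h): 10·exp(−0.05776·20) = 3.150 mg/L
Dose 2 (65 mg at t=10 h): 65·exp(−0.05776·10) = 36.480 mg/L
C(20) = 3.150 + 36.480 = 39.630 mg/L

39.630 mg/L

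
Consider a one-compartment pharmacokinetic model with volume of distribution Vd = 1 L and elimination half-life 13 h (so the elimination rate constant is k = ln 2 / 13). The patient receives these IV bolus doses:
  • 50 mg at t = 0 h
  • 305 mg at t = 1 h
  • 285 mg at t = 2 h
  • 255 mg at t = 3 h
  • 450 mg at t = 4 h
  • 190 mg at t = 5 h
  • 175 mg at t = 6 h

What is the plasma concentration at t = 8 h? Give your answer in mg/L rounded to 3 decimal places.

k = ln 2 / 13 = 0.05332 per h
Dose 1 (50 mg at t=0 h): 50·exp(−0.05332·8) = 32.638 mg/L
Dose 2 (305 mg at t=1 h): 305·exp(−0.05332·7) = 209.994 mg/L
Dose 3 (285 mg at t=2 h): 285·exp(−0.05332·6) = 206.970 mg/L
Dose 4 (255 mg at t=3 h): 255·exp(−0.05332·5) = 195.326 mg/L
Dose 5 (450 mg at t=4 h): 450·exp(−0.05332·4) = 363.570 mg/L
Dose 6 (190 mg at t=5 h): 190·exp(−0.05332·3) = 161.914 mg/L
Dose 7 (175 mg at t=6 h): 175·exp(−0.05332·2) = 157.299 mg/L
C(8) = 32.638 + 209.994 + 206.970 + 195.326 + 363.570 + 161.914 + 157.299 = 1327.711 mg/L

1327.711 mg/L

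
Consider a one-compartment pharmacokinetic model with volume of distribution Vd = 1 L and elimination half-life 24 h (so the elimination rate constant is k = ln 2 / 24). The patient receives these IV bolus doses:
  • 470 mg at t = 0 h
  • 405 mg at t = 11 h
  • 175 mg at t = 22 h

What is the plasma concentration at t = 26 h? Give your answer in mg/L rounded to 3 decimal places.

k = ln 2 / 24 = 0.02888 per h
Dose 1 (470 mg at t=0 h): 470·exp(−0.02888·26) = 221.810 mg/L
Dose 2 (405 mg at t=11 h): 405·exp(−0.02888·15) = 262.610 mg/L
Dose 3 (175 mg at t=22 h): 175·exp(−0.02888·4) = 155.907 mg/L
C(26) = 221.810 + 262.610 + 155.907 = 640.328 mg/L

640.328 mg/L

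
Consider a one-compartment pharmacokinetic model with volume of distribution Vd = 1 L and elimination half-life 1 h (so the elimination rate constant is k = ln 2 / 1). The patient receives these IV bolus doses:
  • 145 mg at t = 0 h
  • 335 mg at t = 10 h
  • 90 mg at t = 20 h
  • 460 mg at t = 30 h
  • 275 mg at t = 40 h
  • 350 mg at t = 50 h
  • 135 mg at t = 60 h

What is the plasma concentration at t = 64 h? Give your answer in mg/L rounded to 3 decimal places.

k = ln 2 / 1 = 0.69315 per h
Dose 1 (145 mg at t=0 h): 145·exp(−0.69315·64) = 0.000 mg/L
Dose 2 (335 mg at t=10 h): 335·exp(−0.69315·54) = 0.000 mg/L
Dose 3 (90 mg at t=20 h): 90·exp(−0.69315·44) = 0.000 mg/L
Dose 4 (460 mg at t=30 h): 460·exp(−0.69315·34) = 0.000 mg/L
Dose 5 (275 mg at t=40 h): 275·exp(−0.69315·24) = 0.000 mg/L
Dose 6 (350 mg at t=50 h): 350·exp(−0.69315·14) = 0.021 mg/L
Dose 7 (135 mg at t=60 h): 135·exp(−0.69315·4) = 8.438 mg/L
C(64) = 0.000 + 0.000 + 0.000 + 0.000 + 0.000 + 0.021 + 8.438 = 8.459 mg/L

8.459 mg/L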